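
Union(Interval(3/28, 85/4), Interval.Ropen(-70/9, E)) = Interval(-70/9, 85/4)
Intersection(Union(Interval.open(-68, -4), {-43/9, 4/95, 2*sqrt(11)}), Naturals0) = EmptySet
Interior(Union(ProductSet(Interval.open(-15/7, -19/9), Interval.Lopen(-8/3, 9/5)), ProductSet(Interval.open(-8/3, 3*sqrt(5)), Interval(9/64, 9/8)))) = Union(ProductSet(Interval.open(-8/3, 3*sqrt(5)), Interval.open(9/64, 9/8)), ProductSet(Interval.open(-15/7, -19/9), Interval.open(-8/3, 9/5)))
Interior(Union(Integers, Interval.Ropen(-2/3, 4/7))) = Union(Complement(Integers, Union(Complement(Integers, Interval.open(-2/3, 4/7)), {-2/3, 4/7})), Complement(Interval.open(-2/3, 4/7), Complement(Integers, Interval.open(-2/3, 4/7))), Complement(Range(0, 1, 1), Complement(Integers, Interval.open(-2/3, 4/7))), Complement(Range(0, 1, 1), Union(Complement(Integers, Interval.open(-2/3, 4/7)), {-2/3, 4/7})))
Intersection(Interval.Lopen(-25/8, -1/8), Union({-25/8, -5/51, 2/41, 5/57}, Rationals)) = Intersection(Interval.Lopen(-25/8, -1/8), Rationals)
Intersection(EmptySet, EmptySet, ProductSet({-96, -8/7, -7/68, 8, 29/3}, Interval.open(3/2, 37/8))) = EmptySet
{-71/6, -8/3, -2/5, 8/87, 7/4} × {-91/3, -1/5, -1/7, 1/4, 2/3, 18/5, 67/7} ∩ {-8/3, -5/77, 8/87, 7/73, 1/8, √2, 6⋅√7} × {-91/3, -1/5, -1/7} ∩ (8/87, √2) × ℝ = ∅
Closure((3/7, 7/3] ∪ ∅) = [3/7, 7/3]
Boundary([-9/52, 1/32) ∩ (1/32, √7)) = ∅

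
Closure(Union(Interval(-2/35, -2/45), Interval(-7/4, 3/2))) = Interval(-7/4, 3/2)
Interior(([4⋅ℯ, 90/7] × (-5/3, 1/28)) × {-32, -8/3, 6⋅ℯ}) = ∅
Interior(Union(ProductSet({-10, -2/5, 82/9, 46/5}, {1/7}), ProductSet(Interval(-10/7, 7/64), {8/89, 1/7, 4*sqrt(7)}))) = EmptySet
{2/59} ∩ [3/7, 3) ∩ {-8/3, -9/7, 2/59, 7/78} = ∅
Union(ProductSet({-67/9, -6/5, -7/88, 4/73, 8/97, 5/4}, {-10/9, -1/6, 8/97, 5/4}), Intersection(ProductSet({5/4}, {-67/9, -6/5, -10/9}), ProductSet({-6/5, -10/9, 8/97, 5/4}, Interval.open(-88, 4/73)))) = Union(ProductSet({5/4}, {-67/9, -6/5, -10/9}), ProductSet({-67/9, -6/5, -7/88, 4/73, 8/97, 5/4}, {-10/9, -1/6, 8/97, 5/4}))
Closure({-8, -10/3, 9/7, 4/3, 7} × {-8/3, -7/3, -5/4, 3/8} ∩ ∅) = ∅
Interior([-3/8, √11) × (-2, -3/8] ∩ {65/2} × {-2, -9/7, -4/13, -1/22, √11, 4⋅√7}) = ∅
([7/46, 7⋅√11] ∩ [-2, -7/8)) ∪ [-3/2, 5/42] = [-3/2, 5/42]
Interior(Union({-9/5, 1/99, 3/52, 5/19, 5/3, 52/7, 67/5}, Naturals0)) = EmptySet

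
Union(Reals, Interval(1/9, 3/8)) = Interval(-oo, oo)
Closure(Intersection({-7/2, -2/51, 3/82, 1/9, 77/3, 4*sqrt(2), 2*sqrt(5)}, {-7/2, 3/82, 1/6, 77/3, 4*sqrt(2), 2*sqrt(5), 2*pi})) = {-7/2, 3/82, 77/3, 4*sqrt(2), 2*sqrt(5)}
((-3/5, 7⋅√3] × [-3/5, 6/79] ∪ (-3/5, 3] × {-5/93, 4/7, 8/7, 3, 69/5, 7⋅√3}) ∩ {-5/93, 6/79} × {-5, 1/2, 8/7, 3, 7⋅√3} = {-5/93, 6/79} × {8/7, 3, 7⋅√3}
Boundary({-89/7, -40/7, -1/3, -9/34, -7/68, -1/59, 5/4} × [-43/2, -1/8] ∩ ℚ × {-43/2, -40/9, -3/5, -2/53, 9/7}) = {-89/7, -40/7, -1/3, -9/34, -7/68, -1/59, 5/4} × {-43/2, -40/9, -3/5}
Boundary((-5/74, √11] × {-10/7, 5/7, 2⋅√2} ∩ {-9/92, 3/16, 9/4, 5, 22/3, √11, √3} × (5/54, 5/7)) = ∅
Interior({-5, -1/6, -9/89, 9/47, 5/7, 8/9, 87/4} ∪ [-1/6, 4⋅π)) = (-1/6, 4⋅π)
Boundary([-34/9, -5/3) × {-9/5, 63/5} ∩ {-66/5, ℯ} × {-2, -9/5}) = ∅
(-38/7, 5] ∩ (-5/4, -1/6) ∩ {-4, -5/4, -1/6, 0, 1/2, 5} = ∅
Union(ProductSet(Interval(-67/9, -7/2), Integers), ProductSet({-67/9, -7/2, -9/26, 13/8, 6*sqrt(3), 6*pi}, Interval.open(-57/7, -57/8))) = Union(ProductSet({-67/9, -7/2, -9/26, 13/8, 6*sqrt(3), 6*pi}, Interval.open(-57/7, -57/8)), ProductSet(Interval(-67/9, -7/2), Integers))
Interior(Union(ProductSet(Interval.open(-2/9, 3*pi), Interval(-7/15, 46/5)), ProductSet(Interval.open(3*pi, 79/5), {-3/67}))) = ProductSet(Interval.open(-2/9, 3*pi), Interval.open(-7/15, 46/5))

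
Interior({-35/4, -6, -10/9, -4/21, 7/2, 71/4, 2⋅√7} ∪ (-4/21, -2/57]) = (-4/21, -2/57)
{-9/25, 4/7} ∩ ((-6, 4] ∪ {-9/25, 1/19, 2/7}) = {-9/25, 4/7}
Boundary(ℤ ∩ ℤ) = ℤ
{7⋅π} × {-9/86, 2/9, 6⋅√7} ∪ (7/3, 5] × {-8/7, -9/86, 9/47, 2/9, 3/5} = ((7/3, 5] × {-8/7, -9/86, 9/47, 2/9, 3/5}) ∪ ({7⋅π} × {-9/86, 2/9, 6⋅√7})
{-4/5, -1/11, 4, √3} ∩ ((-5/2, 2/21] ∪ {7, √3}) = {-4/5, -1/11, √3}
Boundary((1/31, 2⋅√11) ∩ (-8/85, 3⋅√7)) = {1/31, 2⋅√11}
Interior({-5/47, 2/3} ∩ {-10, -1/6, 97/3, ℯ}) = ∅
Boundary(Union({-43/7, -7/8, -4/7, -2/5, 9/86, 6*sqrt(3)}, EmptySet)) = {-43/7, -7/8, -4/7, -2/5, 9/86, 6*sqrt(3)}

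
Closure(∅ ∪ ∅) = ∅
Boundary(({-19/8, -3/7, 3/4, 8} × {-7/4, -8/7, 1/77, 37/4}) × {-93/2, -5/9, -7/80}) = ({-19/8, -3/7, 3/4, 8} × {-7/4, -8/7, 1/77, 37/4}) × {-93/2, -5/9, -7/80}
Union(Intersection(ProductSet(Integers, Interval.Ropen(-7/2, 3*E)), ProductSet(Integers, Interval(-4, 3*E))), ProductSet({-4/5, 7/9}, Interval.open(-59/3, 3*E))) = Union(ProductSet({-4/5, 7/9}, Interval.open(-59/3, 3*E)), ProductSet(Integers, Interval.Ropen(-7/2, 3*E)))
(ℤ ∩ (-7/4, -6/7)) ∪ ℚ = ℚ ∪ {-1}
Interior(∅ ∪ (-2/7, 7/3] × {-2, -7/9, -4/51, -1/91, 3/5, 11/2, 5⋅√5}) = ∅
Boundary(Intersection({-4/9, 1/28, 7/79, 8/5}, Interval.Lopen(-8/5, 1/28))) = {-4/9, 1/28}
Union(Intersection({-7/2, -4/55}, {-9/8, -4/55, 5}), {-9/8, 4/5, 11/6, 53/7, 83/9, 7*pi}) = {-9/8, -4/55, 4/5, 11/6, 53/7, 83/9, 7*pi}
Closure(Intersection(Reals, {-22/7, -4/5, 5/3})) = {-22/7, -4/5, 5/3}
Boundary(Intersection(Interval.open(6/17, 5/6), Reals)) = {6/17, 5/6}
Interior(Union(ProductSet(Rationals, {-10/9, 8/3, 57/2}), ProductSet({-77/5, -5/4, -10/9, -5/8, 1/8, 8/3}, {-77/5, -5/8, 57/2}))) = EmptySet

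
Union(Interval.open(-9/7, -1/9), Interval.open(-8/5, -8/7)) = Interval.open(-8/5, -1/9)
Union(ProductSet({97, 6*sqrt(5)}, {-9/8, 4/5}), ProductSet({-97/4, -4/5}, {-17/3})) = Union(ProductSet({-97/4, -4/5}, {-17/3}), ProductSet({97, 6*sqrt(5)}, {-9/8, 4/5}))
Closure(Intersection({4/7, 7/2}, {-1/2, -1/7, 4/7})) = {4/7}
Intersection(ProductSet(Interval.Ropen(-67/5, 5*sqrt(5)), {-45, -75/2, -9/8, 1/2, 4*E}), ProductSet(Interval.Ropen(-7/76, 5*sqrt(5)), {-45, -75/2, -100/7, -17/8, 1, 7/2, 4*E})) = ProductSet(Interval.Ropen(-7/76, 5*sqrt(5)), {-45, -75/2, 4*E})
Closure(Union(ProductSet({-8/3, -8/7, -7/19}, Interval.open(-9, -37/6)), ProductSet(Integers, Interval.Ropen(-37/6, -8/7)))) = Union(ProductSet({-8/3, -8/7, -7/19}, Interval(-9, -37/6)), ProductSet(Integers, Interval(-37/6, -8/7)))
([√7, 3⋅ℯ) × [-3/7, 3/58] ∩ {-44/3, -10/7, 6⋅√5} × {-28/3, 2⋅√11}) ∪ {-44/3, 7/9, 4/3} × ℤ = {-44/3, 7/9, 4/3} × ℤ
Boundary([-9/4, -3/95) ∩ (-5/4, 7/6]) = {-5/4, -3/95}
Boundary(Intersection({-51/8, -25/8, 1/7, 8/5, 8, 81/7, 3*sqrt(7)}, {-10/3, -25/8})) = {-25/8}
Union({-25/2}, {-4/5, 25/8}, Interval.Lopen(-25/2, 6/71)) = Union({25/8}, Interval(-25/2, 6/71))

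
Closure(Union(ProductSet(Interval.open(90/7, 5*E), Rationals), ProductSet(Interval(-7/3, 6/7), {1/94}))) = Union(ProductSet(Interval(-7/3, 6/7), {1/94}), ProductSet(Interval(90/7, 5*E), Reals))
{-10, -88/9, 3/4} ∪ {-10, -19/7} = {-10, -88/9, -19/7, 3/4}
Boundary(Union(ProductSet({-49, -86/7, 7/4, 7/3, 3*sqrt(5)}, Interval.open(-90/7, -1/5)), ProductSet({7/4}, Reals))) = Union(ProductSet({7/4}, Reals), ProductSet({-49, -86/7, 7/4, 7/3, 3*sqrt(5)}, Interval(-90/7, -1/5)))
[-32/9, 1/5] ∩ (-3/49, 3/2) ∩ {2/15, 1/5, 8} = {2/15, 1/5}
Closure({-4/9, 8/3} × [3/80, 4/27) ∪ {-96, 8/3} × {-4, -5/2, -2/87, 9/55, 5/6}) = ({-4/9, 8/3} × [3/80, 4/27]) ∪ ({-96, 8/3} × {-4, -5/2, -2/87, 9/55, 5/6})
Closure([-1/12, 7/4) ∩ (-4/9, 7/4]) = [-1/12, 7/4]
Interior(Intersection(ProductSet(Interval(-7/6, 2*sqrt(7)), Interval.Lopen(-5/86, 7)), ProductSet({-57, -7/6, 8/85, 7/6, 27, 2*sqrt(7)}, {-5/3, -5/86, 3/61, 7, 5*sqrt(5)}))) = EmptySet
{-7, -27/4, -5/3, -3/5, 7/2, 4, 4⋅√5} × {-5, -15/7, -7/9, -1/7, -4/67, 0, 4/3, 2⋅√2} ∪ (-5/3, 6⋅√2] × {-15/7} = ((-5/3, 6⋅√2] × {-15/7}) ∪ ({-7, -27/4, -5/3, -3/5, 7/2, 4, 4⋅√5} × {-5, -15/7, -7/9, -1/7, -4/67, 0, 4/3, 2⋅√2})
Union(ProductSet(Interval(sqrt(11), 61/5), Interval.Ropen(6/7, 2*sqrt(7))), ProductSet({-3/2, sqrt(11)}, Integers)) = Union(ProductSet({-3/2, sqrt(11)}, Integers), ProductSet(Interval(sqrt(11), 61/5), Interval.Ropen(6/7, 2*sqrt(7))))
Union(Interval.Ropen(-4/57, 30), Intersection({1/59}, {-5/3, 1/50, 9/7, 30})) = Interval.Ropen(-4/57, 30)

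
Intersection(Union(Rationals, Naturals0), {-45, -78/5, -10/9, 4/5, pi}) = {-45, -78/5, -10/9, 4/5}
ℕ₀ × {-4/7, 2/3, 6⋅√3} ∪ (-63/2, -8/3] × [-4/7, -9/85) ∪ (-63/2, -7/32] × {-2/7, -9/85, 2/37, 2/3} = (ℕ₀ × {-4/7, 2/3, 6⋅√3}) ∪ ((-63/2, -8/3] × [-4/7, -9/85)) ∪ ((-63/2, -7/32] × {-2/7, -9/85, 2/37, 2/3})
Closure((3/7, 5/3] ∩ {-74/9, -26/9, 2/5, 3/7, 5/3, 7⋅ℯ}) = {5/3}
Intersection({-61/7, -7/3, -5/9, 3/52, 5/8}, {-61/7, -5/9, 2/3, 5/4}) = {-61/7, -5/9}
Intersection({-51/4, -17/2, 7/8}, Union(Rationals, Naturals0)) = {-51/4, -17/2, 7/8}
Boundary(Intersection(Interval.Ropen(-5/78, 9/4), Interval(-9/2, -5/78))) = {-5/78}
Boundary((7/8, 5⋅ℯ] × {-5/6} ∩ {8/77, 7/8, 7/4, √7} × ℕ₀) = ∅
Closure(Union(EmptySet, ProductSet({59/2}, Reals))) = ProductSet({59/2}, Reals)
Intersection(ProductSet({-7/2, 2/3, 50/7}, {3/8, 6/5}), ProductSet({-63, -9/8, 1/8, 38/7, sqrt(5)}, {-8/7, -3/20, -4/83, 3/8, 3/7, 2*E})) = EmptySet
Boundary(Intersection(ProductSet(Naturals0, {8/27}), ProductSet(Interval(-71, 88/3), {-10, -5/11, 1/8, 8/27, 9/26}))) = ProductSet(Range(0, 30, 1), {8/27})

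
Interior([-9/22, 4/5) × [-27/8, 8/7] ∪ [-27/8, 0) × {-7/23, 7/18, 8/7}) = (-9/22, 4/5) × (-27/8, 8/7)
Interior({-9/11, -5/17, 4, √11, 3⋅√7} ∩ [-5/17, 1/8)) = ∅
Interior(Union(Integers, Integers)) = EmptySet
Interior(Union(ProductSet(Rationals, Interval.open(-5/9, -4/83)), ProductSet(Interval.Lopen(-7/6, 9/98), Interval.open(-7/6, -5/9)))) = ProductSet(Interval.open(-7/6, 9/98), Interval.open(-7/6, -5/9))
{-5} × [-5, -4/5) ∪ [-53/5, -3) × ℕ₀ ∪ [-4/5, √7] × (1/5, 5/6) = ([-53/5, -3) × ℕ₀) ∪ ({-5} × [-5, -4/5)) ∪ ([-4/5, √7] × (1/5, 5/6))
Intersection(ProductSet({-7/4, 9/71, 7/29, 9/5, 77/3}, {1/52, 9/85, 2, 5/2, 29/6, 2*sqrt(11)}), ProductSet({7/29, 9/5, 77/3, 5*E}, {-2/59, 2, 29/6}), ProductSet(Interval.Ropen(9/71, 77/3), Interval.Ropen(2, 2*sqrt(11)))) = ProductSet({7/29, 9/5}, {2, 29/6})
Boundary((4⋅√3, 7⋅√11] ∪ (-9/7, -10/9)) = {-9/7, -10/9, 7⋅√11, 4⋅√3}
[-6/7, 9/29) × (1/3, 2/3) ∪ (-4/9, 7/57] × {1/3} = ((-4/9, 7/57] × {1/3}) ∪ ([-6/7, 9/29) × (1/3, 2/3))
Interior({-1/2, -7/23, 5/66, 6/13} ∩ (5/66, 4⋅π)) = ∅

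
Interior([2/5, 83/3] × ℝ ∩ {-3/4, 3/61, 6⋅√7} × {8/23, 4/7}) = ∅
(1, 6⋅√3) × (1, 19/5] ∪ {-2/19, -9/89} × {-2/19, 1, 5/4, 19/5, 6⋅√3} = ({-2/19, -9/89} × {-2/19, 1, 5/4, 19/5, 6⋅√3}) ∪ ((1, 6⋅√3) × (1, 19/5])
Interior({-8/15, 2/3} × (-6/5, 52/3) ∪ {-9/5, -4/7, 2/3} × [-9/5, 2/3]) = ∅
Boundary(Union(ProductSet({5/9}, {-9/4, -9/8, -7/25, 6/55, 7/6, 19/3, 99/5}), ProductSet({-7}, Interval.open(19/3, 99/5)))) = Union(ProductSet({-7}, Interval(19/3, 99/5)), ProductSet({5/9}, {-9/4, -9/8, -7/25, 6/55, 7/6, 19/3, 99/5}))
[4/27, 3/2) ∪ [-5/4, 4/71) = [-5/4, 4/71) ∪ [4/27, 3/2)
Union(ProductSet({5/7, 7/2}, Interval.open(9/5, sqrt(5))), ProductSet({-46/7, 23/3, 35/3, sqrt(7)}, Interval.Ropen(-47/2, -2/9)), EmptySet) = Union(ProductSet({5/7, 7/2}, Interval.open(9/5, sqrt(5))), ProductSet({-46/7, 23/3, 35/3, sqrt(7)}, Interval.Ropen(-47/2, -2/9)))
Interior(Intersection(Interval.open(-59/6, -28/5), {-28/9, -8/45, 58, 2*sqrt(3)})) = EmptySet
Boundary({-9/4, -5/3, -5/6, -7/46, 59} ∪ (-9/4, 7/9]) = {-9/4, 7/9, 59}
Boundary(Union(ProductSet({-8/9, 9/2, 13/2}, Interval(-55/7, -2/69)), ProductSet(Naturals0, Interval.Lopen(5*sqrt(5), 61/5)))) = Union(ProductSet({-8/9, 9/2, 13/2}, Interval(-55/7, -2/69)), ProductSet(Naturals0, Interval(5*sqrt(5), 61/5)))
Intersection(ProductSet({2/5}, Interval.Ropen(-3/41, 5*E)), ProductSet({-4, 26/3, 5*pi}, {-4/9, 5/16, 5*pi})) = EmptySet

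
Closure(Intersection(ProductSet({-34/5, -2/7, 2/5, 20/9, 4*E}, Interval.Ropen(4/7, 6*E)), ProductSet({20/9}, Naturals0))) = ProductSet({20/9}, Range(1, 17, 1))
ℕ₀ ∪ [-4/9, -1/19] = [-4/9, -1/19] ∪ ℕ₀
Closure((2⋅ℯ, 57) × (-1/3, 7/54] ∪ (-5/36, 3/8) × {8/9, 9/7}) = ([-5/36, 3/8] × {8/9, 9/7}) ∪ ({57, 2⋅ℯ} × [-1/3, 7/54]) ∪ ([2⋅ℯ, 57] × {-1/3, 7/54}) ∪ ((2⋅ℯ, 57) × (-1/3, 7/54])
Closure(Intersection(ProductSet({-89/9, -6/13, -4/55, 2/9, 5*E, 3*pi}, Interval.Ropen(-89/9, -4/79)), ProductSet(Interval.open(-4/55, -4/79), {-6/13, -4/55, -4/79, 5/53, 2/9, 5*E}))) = EmptySet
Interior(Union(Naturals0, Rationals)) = EmptySet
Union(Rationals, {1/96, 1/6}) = Rationals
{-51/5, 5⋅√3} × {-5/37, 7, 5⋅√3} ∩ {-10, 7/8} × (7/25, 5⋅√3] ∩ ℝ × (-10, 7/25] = ∅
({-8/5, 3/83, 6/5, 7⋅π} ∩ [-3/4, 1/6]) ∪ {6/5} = {3/83, 6/5}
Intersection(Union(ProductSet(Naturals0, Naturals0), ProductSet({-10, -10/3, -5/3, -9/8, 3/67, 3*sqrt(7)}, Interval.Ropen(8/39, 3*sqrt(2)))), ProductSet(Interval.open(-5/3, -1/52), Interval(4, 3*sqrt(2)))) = ProductSet({-9/8}, Interval.Ropen(4, 3*sqrt(2)))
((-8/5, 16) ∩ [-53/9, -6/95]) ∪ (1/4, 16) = (-8/5, -6/95] ∪ (1/4, 16)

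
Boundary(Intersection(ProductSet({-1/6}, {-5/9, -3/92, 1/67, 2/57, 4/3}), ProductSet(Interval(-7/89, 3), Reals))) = EmptySet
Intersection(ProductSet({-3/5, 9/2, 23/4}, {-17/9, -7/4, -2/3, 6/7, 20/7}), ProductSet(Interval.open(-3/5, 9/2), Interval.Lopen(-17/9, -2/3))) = EmptySet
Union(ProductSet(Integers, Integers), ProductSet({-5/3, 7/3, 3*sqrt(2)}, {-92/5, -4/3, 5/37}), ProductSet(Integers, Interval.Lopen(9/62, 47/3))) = Union(ProductSet({-5/3, 7/3, 3*sqrt(2)}, {-92/5, -4/3, 5/37}), ProductSet(Integers, Union(Integers, Interval.Lopen(9/62, 47/3))))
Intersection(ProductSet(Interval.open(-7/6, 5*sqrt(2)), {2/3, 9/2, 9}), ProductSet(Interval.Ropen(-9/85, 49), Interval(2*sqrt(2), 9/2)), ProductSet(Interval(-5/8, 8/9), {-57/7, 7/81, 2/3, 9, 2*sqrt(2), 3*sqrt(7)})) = EmptySet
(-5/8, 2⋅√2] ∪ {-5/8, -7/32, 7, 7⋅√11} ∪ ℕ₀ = [-5/8, 2⋅√2] ∪ ℕ₀ ∪ {7⋅√11}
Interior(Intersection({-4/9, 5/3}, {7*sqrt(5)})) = EmptySet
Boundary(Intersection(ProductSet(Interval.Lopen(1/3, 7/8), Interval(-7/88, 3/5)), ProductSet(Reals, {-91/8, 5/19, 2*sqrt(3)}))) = ProductSet(Interval(1/3, 7/8), {5/19})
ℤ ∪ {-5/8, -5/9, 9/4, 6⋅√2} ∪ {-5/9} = ℤ ∪ {-5/8, -5/9, 9/4, 6⋅√2}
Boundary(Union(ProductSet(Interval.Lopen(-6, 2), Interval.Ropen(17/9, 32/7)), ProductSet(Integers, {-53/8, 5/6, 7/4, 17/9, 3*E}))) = Union(ProductSet({-6, 2}, Interval(17/9, 32/7)), ProductSet(Integers, {-53/8, 5/6, 7/4, 17/9, 3*E}), ProductSet(Interval(-6, 2), {17/9, 32/7}))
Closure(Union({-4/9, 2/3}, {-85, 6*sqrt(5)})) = {-85, -4/9, 2/3, 6*sqrt(5)}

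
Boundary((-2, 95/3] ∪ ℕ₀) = {-2, 95/3} ∪ (ℕ₀ \ (-2, 95/3))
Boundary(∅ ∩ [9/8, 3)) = ∅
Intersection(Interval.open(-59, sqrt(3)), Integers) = Range(-58, 2, 1)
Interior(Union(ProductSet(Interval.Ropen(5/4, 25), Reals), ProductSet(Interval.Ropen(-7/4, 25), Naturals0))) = ProductSet(Interval.open(5/4, 25), Union(Complement(Reals, Naturals0), Reals))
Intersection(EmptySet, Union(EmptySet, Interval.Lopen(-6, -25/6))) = EmptySet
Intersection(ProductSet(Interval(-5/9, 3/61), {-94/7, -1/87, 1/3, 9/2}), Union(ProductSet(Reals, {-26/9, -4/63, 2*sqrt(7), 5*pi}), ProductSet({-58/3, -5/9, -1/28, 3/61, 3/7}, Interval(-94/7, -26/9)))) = ProductSet({-5/9, -1/28, 3/61}, {-94/7})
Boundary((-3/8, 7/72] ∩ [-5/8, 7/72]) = {-3/8, 7/72}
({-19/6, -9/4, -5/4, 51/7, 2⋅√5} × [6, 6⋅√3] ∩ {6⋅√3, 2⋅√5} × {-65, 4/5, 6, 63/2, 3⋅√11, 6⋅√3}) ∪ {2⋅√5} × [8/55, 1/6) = {2⋅√5} × ([8/55, 1/6) ∪ {6, 3⋅√11, 6⋅√3})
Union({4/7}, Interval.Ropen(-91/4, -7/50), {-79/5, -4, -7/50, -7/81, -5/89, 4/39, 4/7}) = Union({-7/81, -5/89, 4/39, 4/7}, Interval(-91/4, -7/50))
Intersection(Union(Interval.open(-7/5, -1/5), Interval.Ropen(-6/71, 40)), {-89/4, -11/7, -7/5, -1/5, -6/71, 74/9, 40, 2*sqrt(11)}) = {-6/71, 74/9, 2*sqrt(11)}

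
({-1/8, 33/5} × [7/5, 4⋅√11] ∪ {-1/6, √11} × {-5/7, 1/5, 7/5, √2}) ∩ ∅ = ∅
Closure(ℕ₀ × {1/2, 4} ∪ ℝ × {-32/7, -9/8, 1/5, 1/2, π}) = (ℕ₀ × {1/2, 4}) ∪ (ℝ × {-32/7, -9/8, 1/5, 1/2, π})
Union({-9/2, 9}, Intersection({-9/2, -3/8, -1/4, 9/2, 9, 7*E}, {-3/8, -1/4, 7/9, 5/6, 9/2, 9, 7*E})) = {-9/2, -3/8, -1/4, 9/2, 9, 7*E}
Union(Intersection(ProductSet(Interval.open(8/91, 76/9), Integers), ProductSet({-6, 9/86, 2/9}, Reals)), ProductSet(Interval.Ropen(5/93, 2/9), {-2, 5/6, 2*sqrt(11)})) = Union(ProductSet({9/86, 2/9}, Integers), ProductSet(Interval.Ropen(5/93, 2/9), {-2, 5/6, 2*sqrt(11)}))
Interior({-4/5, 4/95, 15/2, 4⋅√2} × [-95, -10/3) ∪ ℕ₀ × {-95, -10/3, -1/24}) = ∅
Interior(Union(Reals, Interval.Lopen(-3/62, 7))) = Interval(-oo, oo)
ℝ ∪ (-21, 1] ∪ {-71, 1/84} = (-∞, ∞)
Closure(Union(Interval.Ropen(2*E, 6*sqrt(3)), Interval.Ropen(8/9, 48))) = Interval(8/9, 48)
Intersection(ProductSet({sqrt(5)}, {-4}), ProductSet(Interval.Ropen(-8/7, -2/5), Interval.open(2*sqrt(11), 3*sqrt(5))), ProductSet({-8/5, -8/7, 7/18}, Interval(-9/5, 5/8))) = EmptySet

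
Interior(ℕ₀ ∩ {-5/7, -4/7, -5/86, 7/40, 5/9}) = ∅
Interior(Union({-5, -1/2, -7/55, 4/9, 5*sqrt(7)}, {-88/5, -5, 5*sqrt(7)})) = EmptySet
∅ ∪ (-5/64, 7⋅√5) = (-5/64, 7⋅√5)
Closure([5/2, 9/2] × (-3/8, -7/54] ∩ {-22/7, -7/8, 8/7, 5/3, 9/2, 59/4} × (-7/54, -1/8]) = ∅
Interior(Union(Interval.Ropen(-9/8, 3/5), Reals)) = Interval(-oo, oo)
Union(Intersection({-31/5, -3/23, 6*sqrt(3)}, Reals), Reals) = Reals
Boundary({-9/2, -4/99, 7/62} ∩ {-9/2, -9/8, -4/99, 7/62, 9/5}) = {-9/2, -4/99, 7/62}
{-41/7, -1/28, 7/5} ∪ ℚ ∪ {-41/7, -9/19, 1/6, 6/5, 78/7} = ℚ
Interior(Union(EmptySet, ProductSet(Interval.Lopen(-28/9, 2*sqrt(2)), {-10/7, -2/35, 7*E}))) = EmptySet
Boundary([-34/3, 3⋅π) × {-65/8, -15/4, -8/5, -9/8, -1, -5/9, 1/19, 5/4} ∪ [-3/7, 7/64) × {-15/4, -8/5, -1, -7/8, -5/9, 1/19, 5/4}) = ([-3/7, 7/64] × {-15/4, -8/5, -1, -7/8, -5/9, 1/19, 5/4}) ∪ ([-34/3, 3⋅π] × {-65/8, -15/4, -8/5, -9/8, -1, -5/9, 1/19, 5/4})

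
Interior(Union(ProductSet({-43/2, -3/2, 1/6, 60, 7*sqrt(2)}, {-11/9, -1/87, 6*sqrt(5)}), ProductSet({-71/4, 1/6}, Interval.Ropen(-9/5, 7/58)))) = EmptySet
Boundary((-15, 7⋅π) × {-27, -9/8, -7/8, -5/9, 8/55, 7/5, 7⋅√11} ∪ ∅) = [-15, 7⋅π] × {-27, -9/8, -7/8, -5/9, 8/55, 7/5, 7⋅√11}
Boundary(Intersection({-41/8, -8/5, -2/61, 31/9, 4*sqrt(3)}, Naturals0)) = EmptySet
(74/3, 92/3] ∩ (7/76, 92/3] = (74/3, 92/3]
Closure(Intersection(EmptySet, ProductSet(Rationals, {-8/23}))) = EmptySet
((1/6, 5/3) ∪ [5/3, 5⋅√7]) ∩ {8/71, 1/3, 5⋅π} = {1/3}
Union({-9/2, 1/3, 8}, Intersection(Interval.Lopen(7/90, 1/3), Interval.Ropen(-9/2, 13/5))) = Union({-9/2, 8}, Interval.Lopen(7/90, 1/3))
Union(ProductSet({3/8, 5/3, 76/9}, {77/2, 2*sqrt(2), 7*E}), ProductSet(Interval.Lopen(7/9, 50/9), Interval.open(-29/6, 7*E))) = Union(ProductSet({3/8, 5/3, 76/9}, {77/2, 2*sqrt(2), 7*E}), ProductSet(Interval.Lopen(7/9, 50/9), Interval.open(-29/6, 7*E)))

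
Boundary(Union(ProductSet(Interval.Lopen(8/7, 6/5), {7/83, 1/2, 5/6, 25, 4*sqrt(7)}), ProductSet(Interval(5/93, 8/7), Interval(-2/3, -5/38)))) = Union(ProductSet({5/93, 8/7}, Interval(-2/3, -5/38)), ProductSet(Interval(5/93, 8/7), {-2/3, -5/38}), ProductSet(Interval(8/7, 6/5), {7/83, 1/2, 5/6, 25, 4*sqrt(7)}))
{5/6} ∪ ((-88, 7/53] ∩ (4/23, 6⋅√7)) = {5/6}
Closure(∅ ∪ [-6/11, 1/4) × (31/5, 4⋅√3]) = ({-6/11, 1/4} × [31/5, 4⋅√3]) ∪ ([-6/11, 1/4] × {31/5, 4⋅√3}) ∪ ([-6/11, 1/4) × (31/5, 4⋅√3])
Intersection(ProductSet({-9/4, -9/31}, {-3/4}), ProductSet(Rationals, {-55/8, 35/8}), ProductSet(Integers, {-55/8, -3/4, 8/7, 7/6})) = EmptySet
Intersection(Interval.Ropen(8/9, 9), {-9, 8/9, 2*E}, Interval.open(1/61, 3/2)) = {8/9}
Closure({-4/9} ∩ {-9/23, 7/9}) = ∅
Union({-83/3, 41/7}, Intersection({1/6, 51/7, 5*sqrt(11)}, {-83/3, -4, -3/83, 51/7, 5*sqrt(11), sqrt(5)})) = {-83/3, 41/7, 51/7, 5*sqrt(11)}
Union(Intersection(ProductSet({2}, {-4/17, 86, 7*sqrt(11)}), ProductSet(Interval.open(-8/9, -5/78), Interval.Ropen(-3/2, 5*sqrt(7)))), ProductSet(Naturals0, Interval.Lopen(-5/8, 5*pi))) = ProductSet(Naturals0, Interval.Lopen(-5/8, 5*pi))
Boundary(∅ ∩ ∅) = ∅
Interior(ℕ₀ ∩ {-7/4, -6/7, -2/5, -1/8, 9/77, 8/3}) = ∅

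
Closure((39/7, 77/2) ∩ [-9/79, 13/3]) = ∅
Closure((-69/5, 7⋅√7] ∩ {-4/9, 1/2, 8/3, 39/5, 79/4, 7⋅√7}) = {-4/9, 1/2, 8/3, 39/5, 7⋅√7}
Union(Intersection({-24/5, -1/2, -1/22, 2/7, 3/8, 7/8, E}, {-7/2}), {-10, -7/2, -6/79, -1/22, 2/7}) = {-10, -7/2, -6/79, -1/22, 2/7}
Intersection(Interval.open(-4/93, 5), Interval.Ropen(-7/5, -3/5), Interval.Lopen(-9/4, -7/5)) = EmptySet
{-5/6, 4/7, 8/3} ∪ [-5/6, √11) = [-5/6, √11)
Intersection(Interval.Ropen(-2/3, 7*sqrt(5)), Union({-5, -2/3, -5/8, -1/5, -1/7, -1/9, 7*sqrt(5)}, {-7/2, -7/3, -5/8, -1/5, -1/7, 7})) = {-2/3, -5/8, -1/5, -1/7, -1/9, 7}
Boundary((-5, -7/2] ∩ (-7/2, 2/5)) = ∅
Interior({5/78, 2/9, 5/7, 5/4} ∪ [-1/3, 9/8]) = (-1/3, 9/8)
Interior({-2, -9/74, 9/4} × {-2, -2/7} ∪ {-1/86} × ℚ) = ∅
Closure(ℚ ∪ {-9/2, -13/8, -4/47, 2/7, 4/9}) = ℝ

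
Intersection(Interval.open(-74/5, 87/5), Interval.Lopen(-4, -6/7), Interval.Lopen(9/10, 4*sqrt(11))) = EmptySet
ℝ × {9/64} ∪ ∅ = ℝ × {9/64}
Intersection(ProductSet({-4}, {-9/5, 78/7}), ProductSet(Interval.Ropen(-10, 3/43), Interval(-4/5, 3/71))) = EmptySet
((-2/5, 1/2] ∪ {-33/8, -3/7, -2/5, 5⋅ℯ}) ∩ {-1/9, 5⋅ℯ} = {-1/9, 5⋅ℯ}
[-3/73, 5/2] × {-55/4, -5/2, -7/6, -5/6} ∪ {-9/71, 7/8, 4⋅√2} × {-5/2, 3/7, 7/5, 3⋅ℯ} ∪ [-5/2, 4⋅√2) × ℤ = ([-5/2, 4⋅√2) × ℤ) ∪ ([-3/73, 5/2] × {-55/4, -5/2, -7/6, -5/6}) ∪ ({-9/71, 7/8, 4⋅√2} × {-5/2, 3/7, 7/5, 3⋅ℯ})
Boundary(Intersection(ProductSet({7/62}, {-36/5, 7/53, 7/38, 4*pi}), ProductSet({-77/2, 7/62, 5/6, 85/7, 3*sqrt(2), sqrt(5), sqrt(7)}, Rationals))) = ProductSet({7/62}, {-36/5, 7/53, 7/38})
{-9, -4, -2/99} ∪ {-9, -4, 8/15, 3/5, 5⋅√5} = {-9, -4, -2/99, 8/15, 3/5, 5⋅√5}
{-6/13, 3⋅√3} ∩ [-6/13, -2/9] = {-6/13}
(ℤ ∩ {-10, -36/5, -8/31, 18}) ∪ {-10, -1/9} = {-10, -1/9, 18}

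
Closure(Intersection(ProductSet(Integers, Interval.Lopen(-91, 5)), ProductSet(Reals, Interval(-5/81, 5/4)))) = ProductSet(Integers, Interval(-5/81, 5/4))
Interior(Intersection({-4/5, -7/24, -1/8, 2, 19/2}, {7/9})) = EmptySet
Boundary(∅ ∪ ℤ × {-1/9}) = ℤ × {-1/9}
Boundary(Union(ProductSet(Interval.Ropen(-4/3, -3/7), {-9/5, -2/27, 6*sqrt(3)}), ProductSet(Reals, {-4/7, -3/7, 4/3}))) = Union(ProductSet(Interval(-4/3, -3/7), {-9/5, -2/27, 6*sqrt(3)}), ProductSet(Reals, {-4/7, -3/7, 4/3}))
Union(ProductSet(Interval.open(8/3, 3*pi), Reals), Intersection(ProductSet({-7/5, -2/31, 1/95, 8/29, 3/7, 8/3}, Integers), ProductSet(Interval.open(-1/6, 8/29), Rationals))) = Union(ProductSet({-2/31, 1/95}, Integers), ProductSet(Interval.open(8/3, 3*pi), Reals))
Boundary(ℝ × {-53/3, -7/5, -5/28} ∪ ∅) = ℝ × {-53/3, -7/5, -5/28}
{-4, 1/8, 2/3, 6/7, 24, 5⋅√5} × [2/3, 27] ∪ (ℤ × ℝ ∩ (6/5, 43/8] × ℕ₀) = ({2, 3, 4, 5} × ℕ₀) ∪ ({-4, 1/8, 2/3, 6/7, 24, 5⋅√5} × [2/3, 27])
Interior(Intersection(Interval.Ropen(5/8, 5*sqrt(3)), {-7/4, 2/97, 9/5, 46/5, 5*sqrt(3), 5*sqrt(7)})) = EmptySet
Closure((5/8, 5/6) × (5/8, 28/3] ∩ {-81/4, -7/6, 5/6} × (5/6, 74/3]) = ∅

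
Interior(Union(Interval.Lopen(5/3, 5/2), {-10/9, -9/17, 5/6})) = Interval.open(5/3, 5/2)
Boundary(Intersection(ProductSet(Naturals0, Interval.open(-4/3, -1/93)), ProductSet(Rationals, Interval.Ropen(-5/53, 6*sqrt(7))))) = ProductSet(Naturals0, Interval(-5/53, -1/93))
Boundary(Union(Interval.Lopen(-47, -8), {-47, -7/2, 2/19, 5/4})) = {-47, -8, -7/2, 2/19, 5/4}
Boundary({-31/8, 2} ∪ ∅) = {-31/8, 2}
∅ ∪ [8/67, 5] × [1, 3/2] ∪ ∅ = [8/67, 5] × [1, 3/2]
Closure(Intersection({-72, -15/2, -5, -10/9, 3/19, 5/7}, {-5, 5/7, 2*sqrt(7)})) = {-5, 5/7}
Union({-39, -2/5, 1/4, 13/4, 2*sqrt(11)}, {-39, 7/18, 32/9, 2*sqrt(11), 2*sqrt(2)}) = {-39, -2/5, 1/4, 7/18, 13/4, 32/9, 2*sqrt(11), 2*sqrt(2)}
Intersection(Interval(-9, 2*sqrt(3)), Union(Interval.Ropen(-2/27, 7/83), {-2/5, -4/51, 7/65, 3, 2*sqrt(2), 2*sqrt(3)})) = Union({-2/5, -4/51, 7/65, 3, 2*sqrt(2), 2*sqrt(3)}, Interval.Ropen(-2/27, 7/83))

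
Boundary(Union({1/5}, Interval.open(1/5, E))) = {1/5, E}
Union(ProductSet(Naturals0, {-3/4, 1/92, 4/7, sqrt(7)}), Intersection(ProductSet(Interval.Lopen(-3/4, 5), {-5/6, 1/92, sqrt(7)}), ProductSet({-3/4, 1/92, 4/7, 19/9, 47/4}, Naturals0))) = ProductSet(Naturals0, {-3/4, 1/92, 4/7, sqrt(7)})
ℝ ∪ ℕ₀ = ℝ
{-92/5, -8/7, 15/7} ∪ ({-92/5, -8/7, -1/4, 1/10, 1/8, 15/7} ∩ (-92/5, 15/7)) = {-92/5, -8/7, -1/4, 1/10, 1/8, 15/7}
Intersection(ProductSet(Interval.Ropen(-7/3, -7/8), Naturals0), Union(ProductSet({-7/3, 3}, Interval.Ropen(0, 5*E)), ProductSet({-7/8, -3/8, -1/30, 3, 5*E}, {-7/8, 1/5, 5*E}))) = ProductSet({-7/3}, Range(0, 14, 1))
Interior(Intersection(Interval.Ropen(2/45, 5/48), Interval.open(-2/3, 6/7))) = Interval.open(2/45, 5/48)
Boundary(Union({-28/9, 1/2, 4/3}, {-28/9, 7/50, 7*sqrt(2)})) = {-28/9, 7/50, 1/2, 4/3, 7*sqrt(2)}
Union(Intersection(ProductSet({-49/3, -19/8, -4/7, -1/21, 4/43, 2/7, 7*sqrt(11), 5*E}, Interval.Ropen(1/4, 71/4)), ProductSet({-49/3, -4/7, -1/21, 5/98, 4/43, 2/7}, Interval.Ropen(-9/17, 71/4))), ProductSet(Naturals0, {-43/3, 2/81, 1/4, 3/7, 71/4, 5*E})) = Union(ProductSet({-49/3, -4/7, -1/21, 4/43, 2/7}, Interval.Ropen(1/4, 71/4)), ProductSet(Naturals0, {-43/3, 2/81, 1/4, 3/7, 71/4, 5*E}))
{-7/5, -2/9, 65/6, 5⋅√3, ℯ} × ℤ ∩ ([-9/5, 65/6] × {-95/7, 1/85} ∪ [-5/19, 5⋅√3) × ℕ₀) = {-2/9, ℯ} × ℕ₀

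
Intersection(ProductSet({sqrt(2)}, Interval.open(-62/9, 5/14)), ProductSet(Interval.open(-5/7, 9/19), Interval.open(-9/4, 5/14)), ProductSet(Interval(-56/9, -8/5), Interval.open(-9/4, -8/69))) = EmptySet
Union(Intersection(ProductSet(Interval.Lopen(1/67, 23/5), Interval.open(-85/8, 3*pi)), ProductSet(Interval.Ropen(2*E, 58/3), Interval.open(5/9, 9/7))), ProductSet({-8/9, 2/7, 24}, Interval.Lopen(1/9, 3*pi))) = ProductSet({-8/9, 2/7, 24}, Interval.Lopen(1/9, 3*pi))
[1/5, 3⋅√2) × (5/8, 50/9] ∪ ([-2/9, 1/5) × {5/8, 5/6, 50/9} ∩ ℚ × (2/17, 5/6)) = ((ℚ ∩ [-2/9, 1/5)) × {5/8}) ∪ ([1/5, 3⋅√2) × (5/8, 50/9])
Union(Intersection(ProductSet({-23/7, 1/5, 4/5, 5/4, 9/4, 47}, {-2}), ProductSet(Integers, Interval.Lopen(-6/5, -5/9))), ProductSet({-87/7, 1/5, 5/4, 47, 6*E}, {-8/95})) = ProductSet({-87/7, 1/5, 5/4, 47, 6*E}, {-8/95})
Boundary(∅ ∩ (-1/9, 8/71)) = ∅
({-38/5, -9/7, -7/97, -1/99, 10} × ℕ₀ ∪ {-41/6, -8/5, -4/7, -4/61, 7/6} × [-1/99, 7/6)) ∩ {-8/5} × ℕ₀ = {-8/5} × {0, 1}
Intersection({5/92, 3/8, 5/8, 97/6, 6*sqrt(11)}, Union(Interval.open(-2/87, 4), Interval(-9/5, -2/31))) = {5/92, 3/8, 5/8}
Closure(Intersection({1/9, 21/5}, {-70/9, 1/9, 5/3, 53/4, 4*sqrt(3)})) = {1/9}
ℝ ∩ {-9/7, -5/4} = {-9/7, -5/4}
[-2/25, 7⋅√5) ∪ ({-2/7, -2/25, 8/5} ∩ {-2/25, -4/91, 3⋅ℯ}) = [-2/25, 7⋅√5)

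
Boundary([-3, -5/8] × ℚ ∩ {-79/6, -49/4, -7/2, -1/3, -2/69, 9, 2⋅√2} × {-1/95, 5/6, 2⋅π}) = ∅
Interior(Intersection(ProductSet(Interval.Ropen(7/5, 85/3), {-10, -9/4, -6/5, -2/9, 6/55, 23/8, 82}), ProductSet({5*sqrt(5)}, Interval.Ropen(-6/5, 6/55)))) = EmptySet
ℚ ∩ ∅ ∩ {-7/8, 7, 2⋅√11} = ∅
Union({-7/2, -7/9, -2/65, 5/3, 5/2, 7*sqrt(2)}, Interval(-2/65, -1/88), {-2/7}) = Union({-7/2, -7/9, -2/7, 5/3, 5/2, 7*sqrt(2)}, Interval(-2/65, -1/88))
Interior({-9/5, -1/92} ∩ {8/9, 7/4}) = ∅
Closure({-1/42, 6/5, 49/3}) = {-1/42, 6/5, 49/3}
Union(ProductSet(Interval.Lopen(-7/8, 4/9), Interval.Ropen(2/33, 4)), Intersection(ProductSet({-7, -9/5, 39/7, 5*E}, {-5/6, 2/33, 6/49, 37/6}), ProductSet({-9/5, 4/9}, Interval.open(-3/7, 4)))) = Union(ProductSet({-9/5}, {2/33, 6/49}), ProductSet(Interval.Lopen(-7/8, 4/9), Interval.Ropen(2/33, 4)))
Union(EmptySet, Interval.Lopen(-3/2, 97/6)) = Interval.Lopen(-3/2, 97/6)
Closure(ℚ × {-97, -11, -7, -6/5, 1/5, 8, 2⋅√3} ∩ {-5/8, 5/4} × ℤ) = {-5/8, 5/4} × {-97, -11, -7, 8}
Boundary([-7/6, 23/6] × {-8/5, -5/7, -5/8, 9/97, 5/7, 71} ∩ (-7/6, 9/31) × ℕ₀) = [-7/6, 9/31] × {71}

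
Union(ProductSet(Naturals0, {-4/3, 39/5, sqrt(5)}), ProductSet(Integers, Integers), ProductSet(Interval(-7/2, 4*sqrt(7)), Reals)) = Union(ProductSet(Integers, Integers), ProductSet(Interval(-7/2, 4*sqrt(7)), Reals), ProductSet(Naturals0, {-4/3, 39/5, sqrt(5)}))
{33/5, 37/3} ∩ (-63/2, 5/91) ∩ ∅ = ∅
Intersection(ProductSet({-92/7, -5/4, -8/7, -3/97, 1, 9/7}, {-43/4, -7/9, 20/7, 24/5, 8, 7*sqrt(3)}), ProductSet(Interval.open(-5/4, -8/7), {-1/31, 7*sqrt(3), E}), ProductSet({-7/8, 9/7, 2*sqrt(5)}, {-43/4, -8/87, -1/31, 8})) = EmptySet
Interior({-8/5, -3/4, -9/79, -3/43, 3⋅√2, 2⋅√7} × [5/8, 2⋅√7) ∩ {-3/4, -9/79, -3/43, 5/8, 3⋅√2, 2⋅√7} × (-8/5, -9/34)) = ∅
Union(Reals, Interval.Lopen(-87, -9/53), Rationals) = Union(Interval(-oo, oo), Rationals)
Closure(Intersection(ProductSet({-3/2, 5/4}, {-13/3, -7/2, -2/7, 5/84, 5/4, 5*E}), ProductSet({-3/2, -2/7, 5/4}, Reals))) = ProductSet({-3/2, 5/4}, {-13/3, -7/2, -2/7, 5/84, 5/4, 5*E})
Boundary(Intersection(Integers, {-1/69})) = EmptySet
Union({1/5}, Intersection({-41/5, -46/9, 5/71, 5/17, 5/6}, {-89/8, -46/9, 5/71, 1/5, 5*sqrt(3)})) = {-46/9, 5/71, 1/5}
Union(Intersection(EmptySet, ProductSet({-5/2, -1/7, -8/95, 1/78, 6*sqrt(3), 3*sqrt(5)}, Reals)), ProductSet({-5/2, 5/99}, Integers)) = ProductSet({-5/2, 5/99}, Integers)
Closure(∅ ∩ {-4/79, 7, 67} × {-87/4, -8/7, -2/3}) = ∅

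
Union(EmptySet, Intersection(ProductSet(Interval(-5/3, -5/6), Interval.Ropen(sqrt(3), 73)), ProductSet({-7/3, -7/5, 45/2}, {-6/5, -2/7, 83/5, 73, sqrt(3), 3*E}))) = ProductSet({-7/5}, {83/5, sqrt(3), 3*E})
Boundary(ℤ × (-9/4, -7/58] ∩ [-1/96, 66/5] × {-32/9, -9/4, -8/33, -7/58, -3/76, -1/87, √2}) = {0, 1, …, 13} × {-8/33, -7/58}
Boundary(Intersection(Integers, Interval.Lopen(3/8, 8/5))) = Range(1, 2, 1)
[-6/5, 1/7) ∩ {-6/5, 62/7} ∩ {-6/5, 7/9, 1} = {-6/5}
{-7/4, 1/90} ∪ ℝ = ℝ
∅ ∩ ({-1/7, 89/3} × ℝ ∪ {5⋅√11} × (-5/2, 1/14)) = ∅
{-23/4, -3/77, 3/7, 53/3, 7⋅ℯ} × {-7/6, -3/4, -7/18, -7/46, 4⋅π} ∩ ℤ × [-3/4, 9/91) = ∅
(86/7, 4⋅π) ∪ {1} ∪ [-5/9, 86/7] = [-5/9, 4⋅π)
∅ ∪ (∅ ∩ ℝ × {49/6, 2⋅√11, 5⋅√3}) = ∅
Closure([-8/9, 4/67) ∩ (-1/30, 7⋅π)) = [-1/30, 4/67]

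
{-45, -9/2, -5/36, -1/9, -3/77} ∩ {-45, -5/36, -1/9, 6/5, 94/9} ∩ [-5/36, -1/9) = {-5/36}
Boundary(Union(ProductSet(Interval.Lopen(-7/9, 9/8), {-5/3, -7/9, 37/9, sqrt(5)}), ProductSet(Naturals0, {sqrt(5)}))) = Union(ProductSet(Interval(-7/9, 9/8), {-5/3, -7/9, 37/9, sqrt(5)}), ProductSet(Naturals0, {sqrt(5)}))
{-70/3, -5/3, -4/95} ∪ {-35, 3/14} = {-35, -70/3, -5/3, -4/95, 3/14}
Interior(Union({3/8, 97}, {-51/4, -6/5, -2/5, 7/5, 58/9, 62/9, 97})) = EmptySet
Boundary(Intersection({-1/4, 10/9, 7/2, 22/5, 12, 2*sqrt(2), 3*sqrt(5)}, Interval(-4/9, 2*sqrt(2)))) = {-1/4, 10/9, 2*sqrt(2)}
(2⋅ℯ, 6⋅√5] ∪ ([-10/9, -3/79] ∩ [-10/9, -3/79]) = [-10/9, -3/79] ∪ (2⋅ℯ, 6⋅√5]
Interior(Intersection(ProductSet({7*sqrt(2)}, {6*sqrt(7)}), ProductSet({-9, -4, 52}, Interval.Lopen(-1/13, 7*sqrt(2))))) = EmptySet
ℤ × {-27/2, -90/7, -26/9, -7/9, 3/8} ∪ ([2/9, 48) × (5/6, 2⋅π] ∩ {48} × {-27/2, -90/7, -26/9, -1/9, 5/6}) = ℤ × {-27/2, -90/7, -26/9, -7/9, 3/8}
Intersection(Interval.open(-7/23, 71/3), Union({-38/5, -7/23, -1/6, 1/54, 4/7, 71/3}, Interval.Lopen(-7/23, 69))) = Interval.open(-7/23, 71/3)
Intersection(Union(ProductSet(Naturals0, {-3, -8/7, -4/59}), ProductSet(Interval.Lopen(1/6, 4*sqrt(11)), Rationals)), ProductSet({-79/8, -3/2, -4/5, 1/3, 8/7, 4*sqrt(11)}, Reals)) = ProductSet({1/3, 8/7, 4*sqrt(11)}, Rationals)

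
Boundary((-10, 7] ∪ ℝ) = ∅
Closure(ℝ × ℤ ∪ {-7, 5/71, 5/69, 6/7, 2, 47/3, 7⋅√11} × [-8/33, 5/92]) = (ℝ × ℤ) ∪ ({-7, 5/71, 5/69, 6/7, 2, 47/3, 7⋅√11} × [-8/33, 5/92])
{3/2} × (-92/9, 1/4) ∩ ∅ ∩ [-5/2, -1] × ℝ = ∅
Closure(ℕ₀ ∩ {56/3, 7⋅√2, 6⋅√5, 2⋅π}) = ∅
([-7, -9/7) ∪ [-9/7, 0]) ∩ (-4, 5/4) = (-4, 0]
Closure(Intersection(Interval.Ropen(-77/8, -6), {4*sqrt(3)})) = EmptySet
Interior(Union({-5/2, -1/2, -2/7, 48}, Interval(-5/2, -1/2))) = Interval.open(-5/2, -1/2)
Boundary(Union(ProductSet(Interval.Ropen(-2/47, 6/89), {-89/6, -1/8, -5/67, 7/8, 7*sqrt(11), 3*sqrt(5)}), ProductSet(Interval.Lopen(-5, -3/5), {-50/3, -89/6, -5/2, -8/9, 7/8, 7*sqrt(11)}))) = Union(ProductSet(Interval(-5, -3/5), {-50/3, -89/6, -5/2, -8/9, 7/8, 7*sqrt(11)}), ProductSet(Interval(-2/47, 6/89), {-89/6, -1/8, -5/67, 7/8, 7*sqrt(11), 3*sqrt(5)}))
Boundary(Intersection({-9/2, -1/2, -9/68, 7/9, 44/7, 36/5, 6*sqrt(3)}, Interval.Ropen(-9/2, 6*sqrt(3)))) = {-9/2, -1/2, -9/68, 7/9, 44/7, 36/5}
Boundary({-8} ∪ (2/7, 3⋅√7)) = {-8, 2/7, 3⋅√7}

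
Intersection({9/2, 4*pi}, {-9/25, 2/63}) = EmptySet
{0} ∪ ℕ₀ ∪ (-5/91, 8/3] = (-5/91, 8/3] ∪ ℕ₀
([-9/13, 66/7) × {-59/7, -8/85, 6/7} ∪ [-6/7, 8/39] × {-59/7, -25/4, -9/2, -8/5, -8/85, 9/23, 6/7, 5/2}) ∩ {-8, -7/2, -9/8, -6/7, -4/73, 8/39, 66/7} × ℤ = ∅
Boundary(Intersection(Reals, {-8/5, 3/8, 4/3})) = {-8/5, 3/8, 4/3}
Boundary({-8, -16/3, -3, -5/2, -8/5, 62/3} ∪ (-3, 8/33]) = {-8, -16/3, -3, 8/33, 62/3}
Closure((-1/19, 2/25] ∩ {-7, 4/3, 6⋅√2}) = ∅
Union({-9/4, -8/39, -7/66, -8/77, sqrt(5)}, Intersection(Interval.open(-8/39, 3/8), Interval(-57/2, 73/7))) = Union({-9/4, sqrt(5)}, Interval.Ropen(-8/39, 3/8))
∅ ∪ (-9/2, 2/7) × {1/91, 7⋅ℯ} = (-9/2, 2/7) × {1/91, 7⋅ℯ}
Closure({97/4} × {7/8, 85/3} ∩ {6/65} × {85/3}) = ∅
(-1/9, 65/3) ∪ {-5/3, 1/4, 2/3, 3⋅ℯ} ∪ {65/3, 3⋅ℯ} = {-5/3} ∪ (-1/9, 65/3]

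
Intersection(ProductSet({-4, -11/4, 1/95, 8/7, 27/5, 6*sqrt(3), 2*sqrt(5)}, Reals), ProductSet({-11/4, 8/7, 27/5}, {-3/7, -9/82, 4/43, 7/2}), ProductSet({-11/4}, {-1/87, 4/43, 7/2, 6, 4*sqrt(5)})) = ProductSet({-11/4}, {4/43, 7/2})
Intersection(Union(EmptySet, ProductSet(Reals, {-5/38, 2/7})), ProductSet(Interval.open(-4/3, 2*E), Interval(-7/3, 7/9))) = ProductSet(Interval.open(-4/3, 2*E), {-5/38, 2/7})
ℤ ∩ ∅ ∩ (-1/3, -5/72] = ∅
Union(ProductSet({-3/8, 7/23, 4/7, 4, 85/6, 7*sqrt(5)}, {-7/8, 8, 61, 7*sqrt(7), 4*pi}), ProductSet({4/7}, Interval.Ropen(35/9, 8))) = Union(ProductSet({4/7}, Interval.Ropen(35/9, 8)), ProductSet({-3/8, 7/23, 4/7, 4, 85/6, 7*sqrt(5)}, {-7/8, 8, 61, 7*sqrt(7), 4*pi}))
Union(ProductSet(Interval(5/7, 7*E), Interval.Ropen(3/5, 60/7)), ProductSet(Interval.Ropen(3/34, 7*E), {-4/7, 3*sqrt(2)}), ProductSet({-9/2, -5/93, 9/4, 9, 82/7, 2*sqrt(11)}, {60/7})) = Union(ProductSet({-9/2, -5/93, 9/4, 9, 82/7, 2*sqrt(11)}, {60/7}), ProductSet(Interval.Ropen(3/34, 7*E), {-4/7, 3*sqrt(2)}), ProductSet(Interval(5/7, 7*E), Interval.Ropen(3/5, 60/7)))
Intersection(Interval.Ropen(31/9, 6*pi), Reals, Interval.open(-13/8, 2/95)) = EmptySet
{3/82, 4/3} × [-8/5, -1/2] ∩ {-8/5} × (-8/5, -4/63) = ∅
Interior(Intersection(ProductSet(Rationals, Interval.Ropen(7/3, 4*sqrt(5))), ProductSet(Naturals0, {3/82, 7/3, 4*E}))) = EmptySet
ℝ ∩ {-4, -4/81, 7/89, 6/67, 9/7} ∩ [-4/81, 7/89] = {-4/81, 7/89}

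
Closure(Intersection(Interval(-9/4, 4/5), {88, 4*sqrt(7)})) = EmptySet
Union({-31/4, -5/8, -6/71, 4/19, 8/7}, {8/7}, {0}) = {-31/4, -5/8, -6/71, 0, 4/19, 8/7}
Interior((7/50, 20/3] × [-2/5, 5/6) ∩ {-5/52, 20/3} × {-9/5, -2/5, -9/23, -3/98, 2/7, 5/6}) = ∅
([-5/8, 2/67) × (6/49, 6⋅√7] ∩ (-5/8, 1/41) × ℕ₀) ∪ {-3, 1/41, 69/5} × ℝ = ({-3, 1/41, 69/5} × ℝ) ∪ ((-5/8, 1/41) × {1, 2, …, 15})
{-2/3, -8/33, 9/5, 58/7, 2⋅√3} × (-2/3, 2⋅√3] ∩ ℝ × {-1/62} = {-2/3, -8/33, 9/5, 58/7, 2⋅√3} × {-1/62}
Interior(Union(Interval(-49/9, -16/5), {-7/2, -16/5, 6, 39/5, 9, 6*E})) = Interval.open(-49/9, -16/5)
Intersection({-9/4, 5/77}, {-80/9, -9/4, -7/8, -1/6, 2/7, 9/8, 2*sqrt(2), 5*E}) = {-9/4}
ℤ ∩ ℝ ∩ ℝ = ℤ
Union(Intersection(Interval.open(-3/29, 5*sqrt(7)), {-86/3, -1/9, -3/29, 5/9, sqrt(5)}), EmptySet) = {5/9, sqrt(5)}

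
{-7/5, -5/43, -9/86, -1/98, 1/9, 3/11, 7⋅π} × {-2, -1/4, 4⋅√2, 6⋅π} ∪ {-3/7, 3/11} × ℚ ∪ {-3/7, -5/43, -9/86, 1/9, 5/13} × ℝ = ({-3/7, 3/11} × ℚ) ∪ ({-3/7, -5/43, -9/86, 1/9, 5/13} × ℝ) ∪ ({-7/5, -5/43, -9/86, -1/98, 1/9, 3/11, 7⋅π} × {-2, -1/4, 4⋅√2, 6⋅π})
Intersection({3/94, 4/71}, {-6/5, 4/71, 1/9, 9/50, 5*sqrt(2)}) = {4/71}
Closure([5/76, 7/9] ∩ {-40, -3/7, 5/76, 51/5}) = {5/76}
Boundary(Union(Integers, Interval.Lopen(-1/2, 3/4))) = Union(Complement(Integers, Interval.open(-1/2, 3/4)), {-1/2, 3/4})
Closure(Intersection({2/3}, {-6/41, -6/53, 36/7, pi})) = EmptySet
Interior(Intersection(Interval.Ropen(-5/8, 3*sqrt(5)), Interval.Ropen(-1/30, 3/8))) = Interval.open(-1/30, 3/8)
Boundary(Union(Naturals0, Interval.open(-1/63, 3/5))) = Union(Complement(Naturals0, Interval.open(-1/63, 3/5)), {-1/63, 3/5})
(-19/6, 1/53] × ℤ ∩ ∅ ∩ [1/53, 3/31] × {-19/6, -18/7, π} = ∅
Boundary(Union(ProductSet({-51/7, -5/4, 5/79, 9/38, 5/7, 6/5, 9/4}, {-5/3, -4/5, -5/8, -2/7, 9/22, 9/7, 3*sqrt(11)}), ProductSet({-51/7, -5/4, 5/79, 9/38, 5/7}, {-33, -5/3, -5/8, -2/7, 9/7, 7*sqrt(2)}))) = Union(ProductSet({-51/7, -5/4, 5/79, 9/38, 5/7}, {-33, -5/3, -5/8, -2/7, 9/7, 7*sqrt(2)}), ProductSet({-51/7, -5/4, 5/79, 9/38, 5/7, 6/5, 9/4}, {-5/3, -4/5, -5/8, -2/7, 9/22, 9/7, 3*sqrt(11)}))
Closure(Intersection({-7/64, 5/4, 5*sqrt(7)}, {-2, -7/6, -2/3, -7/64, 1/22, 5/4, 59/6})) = {-7/64, 5/4}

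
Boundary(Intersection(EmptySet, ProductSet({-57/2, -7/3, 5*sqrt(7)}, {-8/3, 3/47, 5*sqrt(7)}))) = EmptySet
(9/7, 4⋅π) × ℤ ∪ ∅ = (9/7, 4⋅π) × ℤ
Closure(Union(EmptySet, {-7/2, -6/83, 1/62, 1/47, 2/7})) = {-7/2, -6/83, 1/62, 1/47, 2/7}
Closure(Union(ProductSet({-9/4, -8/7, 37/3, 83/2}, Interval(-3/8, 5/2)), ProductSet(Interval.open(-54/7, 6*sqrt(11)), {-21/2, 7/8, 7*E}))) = Union(ProductSet({-9/4, -8/7, 37/3, 83/2}, Interval(-3/8, 5/2)), ProductSet(Interval(-54/7, 6*sqrt(11)), {-21/2, 7/8, 7*E}))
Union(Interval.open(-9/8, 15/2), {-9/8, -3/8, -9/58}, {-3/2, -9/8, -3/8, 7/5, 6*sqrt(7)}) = Union({-3/2, 6*sqrt(7)}, Interval.Ropen(-9/8, 15/2))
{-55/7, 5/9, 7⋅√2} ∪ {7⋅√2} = {-55/7, 5/9, 7⋅√2}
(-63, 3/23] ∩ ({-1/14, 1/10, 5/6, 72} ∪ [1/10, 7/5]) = {-1/14} ∪ [1/10, 3/23]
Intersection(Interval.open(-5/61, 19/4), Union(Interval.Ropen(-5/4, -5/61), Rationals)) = Intersection(Interval.open(-5/61, 19/4), Rationals)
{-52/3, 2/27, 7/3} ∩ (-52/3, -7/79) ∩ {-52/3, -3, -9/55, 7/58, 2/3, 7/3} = ∅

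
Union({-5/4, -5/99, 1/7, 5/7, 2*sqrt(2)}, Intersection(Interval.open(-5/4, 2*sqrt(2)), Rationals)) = Union({-5/4, 2*sqrt(2)}, Intersection(Interval.open(-5/4, 2*sqrt(2)), Rationals))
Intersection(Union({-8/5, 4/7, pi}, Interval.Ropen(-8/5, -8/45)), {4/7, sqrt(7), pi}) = {4/7, pi}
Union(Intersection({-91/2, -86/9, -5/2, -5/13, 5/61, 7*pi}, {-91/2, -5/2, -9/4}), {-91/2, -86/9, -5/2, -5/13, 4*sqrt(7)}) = {-91/2, -86/9, -5/2, -5/13, 4*sqrt(7)}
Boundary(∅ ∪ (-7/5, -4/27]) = {-7/5, -4/27}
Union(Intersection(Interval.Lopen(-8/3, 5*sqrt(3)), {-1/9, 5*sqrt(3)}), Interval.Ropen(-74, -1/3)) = Union({-1/9, 5*sqrt(3)}, Interval.Ropen(-74, -1/3))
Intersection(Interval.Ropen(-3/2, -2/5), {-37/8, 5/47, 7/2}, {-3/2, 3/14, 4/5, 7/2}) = EmptySet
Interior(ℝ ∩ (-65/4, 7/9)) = (-65/4, 7/9)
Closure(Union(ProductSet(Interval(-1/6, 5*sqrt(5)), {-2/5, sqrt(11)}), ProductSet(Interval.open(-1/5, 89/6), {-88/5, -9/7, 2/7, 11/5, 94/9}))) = Union(ProductSet(Interval(-1/5, 89/6), {-88/5, -9/7, 2/7, 11/5, 94/9}), ProductSet(Interval(-1/6, 5*sqrt(5)), {-2/5, sqrt(11)}))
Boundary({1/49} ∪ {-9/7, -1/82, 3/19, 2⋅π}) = {-9/7, -1/82, 1/49, 3/19, 2⋅π}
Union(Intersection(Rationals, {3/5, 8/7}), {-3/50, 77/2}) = {-3/50, 3/5, 8/7, 77/2}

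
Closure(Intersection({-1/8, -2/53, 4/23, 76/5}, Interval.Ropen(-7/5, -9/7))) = EmptySet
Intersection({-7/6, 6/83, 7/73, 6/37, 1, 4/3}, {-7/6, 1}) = {-7/6, 1}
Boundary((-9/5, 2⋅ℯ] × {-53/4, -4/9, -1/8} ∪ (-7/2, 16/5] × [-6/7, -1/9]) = ({-7/2, 16/5} × [-6/7, -1/9]) ∪ ([-7/2, 16/5] × {-6/7, -1/9}) ∪ ([-9/5, 2⋅ℯ] × {-53/4}) ∪ ([16/5, 2⋅ℯ] × {-53/4, -4/9, -1/8})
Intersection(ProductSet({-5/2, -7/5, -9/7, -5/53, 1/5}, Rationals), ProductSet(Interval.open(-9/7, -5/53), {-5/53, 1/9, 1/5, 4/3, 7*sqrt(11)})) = EmptySet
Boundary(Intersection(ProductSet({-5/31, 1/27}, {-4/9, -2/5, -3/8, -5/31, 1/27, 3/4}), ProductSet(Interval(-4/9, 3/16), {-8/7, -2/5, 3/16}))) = ProductSet({-5/31, 1/27}, {-2/5})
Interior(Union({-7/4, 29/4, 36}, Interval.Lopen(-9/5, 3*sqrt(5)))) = Interval.open(-9/5, 3*sqrt(5))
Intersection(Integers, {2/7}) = EmptySet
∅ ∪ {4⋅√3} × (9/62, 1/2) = {4⋅√3} × (9/62, 1/2)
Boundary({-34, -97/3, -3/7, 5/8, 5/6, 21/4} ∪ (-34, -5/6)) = {-34, -5/6, -3/7, 5/8, 5/6, 21/4}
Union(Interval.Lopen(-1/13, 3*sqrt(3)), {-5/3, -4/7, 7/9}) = Union({-5/3, -4/7}, Interval.Lopen(-1/13, 3*sqrt(3)))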